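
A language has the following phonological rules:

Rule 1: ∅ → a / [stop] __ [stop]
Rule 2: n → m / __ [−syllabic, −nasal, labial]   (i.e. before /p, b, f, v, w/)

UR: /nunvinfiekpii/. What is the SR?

numvimfiekapii

Rule 1 (stop-cluster a-epenthesis): /k/ and /p/ form a stop–stop cluster, so [a] is inserted between them. /nunvinfiekpii/ → nunvinfiekapii.
Rule 2 (nasal place assimilation): /n/ precedes the labial consonant /v/, so it assimilates in place to [m]. /n/ precedes the labial consonant /f/, so it assimilates in place to [m]. /nunvinfiekapii/ → numvimfiekapii.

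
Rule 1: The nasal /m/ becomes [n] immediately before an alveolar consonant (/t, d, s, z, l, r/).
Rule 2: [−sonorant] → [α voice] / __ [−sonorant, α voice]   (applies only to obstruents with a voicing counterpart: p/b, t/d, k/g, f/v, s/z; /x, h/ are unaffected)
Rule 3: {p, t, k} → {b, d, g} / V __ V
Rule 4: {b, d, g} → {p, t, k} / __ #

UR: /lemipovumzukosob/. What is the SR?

lemibovunzugosop

Rule 1 (nasal place assimilation): /m/ precedes the alveolar consonant /z/, so it assimilates in place to [n]. /lemipovumzukosob/ → lemipovunzukosob.
Rule 2 (regressive voicing assimilation): no segment meets the environment; /lemipovunzukosob/ is unchanged.
Rule 3 (intervocalic voicing): /p/ is a voiceless stop between vowels /i/ and /o/, so it voices to [b]. /k/ is a voiceless stop between vowels /u/ and /o/, so it voices to [g]. /lemipovunzukosob/ → lemibovunzugosob.
Rule 4 (final devoicing): /b/ is a voiced stop in word-final position, so it devoices to [p]. /lemibovunzugosob/ → lemibovunzugosop.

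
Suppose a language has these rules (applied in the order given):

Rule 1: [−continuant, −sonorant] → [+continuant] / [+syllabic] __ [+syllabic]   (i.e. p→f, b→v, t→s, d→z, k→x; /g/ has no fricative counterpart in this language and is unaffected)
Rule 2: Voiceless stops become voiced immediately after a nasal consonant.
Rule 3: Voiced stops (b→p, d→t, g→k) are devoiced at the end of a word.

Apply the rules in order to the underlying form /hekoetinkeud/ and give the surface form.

Rule 1 (intervocalic spirantization): /k/ is a stop between vowels /e/ and /o/, so it spirantizes to the fricative [x]. /t/ is a stop between vowels /e/ and /i/, so it spirantizes to the fricative [s]. /hekoetinkeud/ → hexoesinkeud.
Rule 2 (post-nasal voicing): /k/ is a voiceless stop immediately after the nasal /n/, so it voices to [g]. /hexoesinkeud/ → hexoesingeud.
Rule 3 (final devoicing): /d/ is a voiced stop in word-final position, so it devoices to [t]. /hexoesingeud/ → hexoesingeut.

hexoesingeut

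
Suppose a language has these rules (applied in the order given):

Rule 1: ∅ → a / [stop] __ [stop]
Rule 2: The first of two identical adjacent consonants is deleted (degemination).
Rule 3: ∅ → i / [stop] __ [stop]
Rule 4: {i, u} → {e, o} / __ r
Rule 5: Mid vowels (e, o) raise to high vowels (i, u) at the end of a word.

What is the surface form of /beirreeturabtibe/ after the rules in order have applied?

Rule 1 (stop-cluster a-epenthesis): /b/ and /t/ form a stop–stop cluster, so [a] is inserted between them. /beirreeturabtibe/ → beirreeturabatibe.
Rule 2 (degemination): /rr/ is a geminate; the first /r/ deletes. /beirreeturabatibe/ → beireeturabatibe.
Rule 3 (stop-cluster i-epenthesis): no segment meets the environment; /beireeturabatibe/ is unchanged.
Rule 4 (pre-rhotic lowering): /i/ is a high vowel immediately before /r/, so it lowers to [e]. /u/ is a high vowel immediately before /r/, so it lowers to [o]. /beireeturabatibe/ → beereetorabatibe.
Rule 5 (final vowel raising): /e/ is a mid vowel in word-final position, so it raises to [i]. /beereetorabatibe/ → beereetorabatibi.

beereetorabatibi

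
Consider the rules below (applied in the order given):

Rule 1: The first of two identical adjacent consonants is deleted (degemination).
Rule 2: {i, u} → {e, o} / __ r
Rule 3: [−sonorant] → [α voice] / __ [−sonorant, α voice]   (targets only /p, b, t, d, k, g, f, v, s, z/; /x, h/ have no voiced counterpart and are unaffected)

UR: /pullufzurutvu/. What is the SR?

puluvzorudvu

Rule 1 (degemination): /ll/ is a geminate; the first /l/ deletes. /pullufzurutvu/ → pulufzurutvu.
Rule 2 (pre-rhotic lowering): /u/ is a high vowel immediately before /r/, so it lowers to [o]. /pulufzurutvu/ → pulufzorutvu.
Rule 3 (regressive voicing assimilation): /f/ precedes the voiced obstruent /z/, so it voices to [v] by assimilation. /t/ precedes the voiced obstruent /v/, so it voices to [d] by assimilation. /pulufzorutvu/ → puluvzorudvu.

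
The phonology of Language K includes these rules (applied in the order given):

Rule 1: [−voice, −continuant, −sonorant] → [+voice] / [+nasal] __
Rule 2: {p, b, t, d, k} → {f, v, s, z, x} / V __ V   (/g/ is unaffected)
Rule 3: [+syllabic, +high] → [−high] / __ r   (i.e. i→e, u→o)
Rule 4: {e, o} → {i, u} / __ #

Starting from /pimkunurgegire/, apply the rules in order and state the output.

pimgunorgegeri

Rule 1 (post-nasal voicing): /k/ is a voiceless stop immediately after the nasal /m/, so it voices to [g]. /pimkunurgegire/ → pimgunurgegire.
Rule 2 (intervocalic spirantization): no segment meets the environment; /pimgunurgegire/ is unchanged.
Rule 3 (pre-rhotic lowering): /u/ is a high vowel immediately before /r/, so it lowers to [o]. /i/ is a high vowel immediately before /r/, so it lowers to [e]. /pimgunurgegire/ → pimgunorgegere.
Rule 4 (final vowel raising): /e/ is a mid vowel in word-final position, so it raises to [i]. /pimgunorgegere/ → pimgunorgegeri.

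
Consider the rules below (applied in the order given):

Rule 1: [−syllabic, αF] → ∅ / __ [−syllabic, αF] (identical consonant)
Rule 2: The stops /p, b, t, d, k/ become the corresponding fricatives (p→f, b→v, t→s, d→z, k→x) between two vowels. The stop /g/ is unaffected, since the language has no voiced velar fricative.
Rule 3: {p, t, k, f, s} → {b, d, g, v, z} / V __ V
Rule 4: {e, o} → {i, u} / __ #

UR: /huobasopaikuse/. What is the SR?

Rule 1 (degemination): no segment meets the environment; /huobasopaikuse/ is unchanged.
Rule 2 (intervocalic spirantization): /b/ is a stop between vowels /o/ and /a/, so it spirantizes to the fricative [v]. /p/ is a stop between vowels /o/ and /a/, so it spirantizes to the fricative [f]. /k/ is a stop between vowels /i/ and /u/, so it spirantizes to the fricative [x]. /huobasopaikuse/ → huovasofaixuse.
Rule 3 (intervocalic voicing): /s/ is a voiceless obstruent between vowels /a/ and /o/, so it voices to [z]. /f/ is a voiceless obstruent between vowels /o/ and /a/, so it voices to [v]. /s/ is a voiceless obstruent between vowels /u/ and /e/, so it voices to [z]. /huovasofaixuse/ → huovazovaixuze.
Rule 4 (final vowel raising): /e/ is a mid vowel in word-final position, so it raises to [i]. /huovazovaixuze/ → huovazovaixuzi.

huovazovaixuzi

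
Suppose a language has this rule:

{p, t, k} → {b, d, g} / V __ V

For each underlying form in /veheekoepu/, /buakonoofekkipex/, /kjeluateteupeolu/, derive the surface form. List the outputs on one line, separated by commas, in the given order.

veheegoebu, buagonoofekkibex, kjeluadedeubeolu

/veheekoepu/: /k/ is a voiceless stop between vowels /e/ and /o/, so it voices to [g]. /p/ is a voiceless stop between vowels /e/ and /u/, so it voices to [b]. → [veheegoebu].
/buakonoofekkipex/: /k/ is a voiceless stop between vowels /a/ and /o/, so it voices to [g]. /p/ is a voiceless stop between vowels /i/ and /e/, so it voices to [b]. → [buagonoofekkibex].
/kjeluateteupeolu/: /t/ is a voiceless stop between vowels /a/ and /e/, so it voices to [d]. /t/ is a voiceless stop between vowels /e/ and /e/, so it voices to [d]. /p/ is a voiceless stop between vowels /u/ and /e/, so it voices to [b]. → [kjeluadedeubeolu].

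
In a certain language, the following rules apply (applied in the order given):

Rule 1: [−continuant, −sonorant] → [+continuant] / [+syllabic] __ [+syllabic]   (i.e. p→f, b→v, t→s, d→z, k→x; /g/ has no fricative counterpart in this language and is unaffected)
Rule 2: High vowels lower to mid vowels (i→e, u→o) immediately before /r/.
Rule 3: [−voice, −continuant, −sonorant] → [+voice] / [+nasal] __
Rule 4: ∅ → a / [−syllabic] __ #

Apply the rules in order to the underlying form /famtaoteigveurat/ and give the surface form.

famdaoseigveorata

Rule 1 (intervocalic spirantization): /t/ is a stop between vowels /o/ and /e/, so it spirantizes to the fricative [s]. /famtaoteigveurat/ → famtaoseigveurat.
Rule 2 (pre-rhotic lowering): /u/ is a high vowel immediately before /r/, so it lowers to [o]. /famtaoseigveurat/ → famtaoseigveorat.
Rule 3 (post-nasal voicing): /t/ is a voiceless stop immediately after the nasal /m/, so it voices to [d]. /famtaoseigveorat/ → famdaoseigveorat.
Rule 4 (final a-epenthesis): the form ends in the consonant /t/, so [a] is inserted word-finally. /famdaoseigveorat/ → famdaoseigveorata.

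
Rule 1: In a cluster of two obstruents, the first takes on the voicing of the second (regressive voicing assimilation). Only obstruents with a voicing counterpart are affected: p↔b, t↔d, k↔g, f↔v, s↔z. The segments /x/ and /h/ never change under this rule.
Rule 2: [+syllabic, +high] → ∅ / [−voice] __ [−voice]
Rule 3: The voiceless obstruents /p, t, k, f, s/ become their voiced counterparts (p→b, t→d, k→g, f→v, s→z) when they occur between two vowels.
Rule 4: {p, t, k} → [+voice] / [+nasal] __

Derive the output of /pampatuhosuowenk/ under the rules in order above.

pambathozuoweng

Rule 1 (regressive voicing assimilation): no segment meets the environment; /pampatuhosuowenk/ is unchanged.
Rule 2 (high vowel syncope): /u/ is a high vowel flanked by voiceless consonants /t/ and /h/, so it deletes. /pampatuhosuowenk/ → pampathosuowenk.
Rule 3 (intervocalic voicing): /s/ is a voiceless obstruent between vowels /o/ and /u/, so it voices to [z]. /pampathosuowenk/ → pampathozuowenk.
Rule 4 (post-nasal voicing): /p/ is a voiceless stop immediately after the nasal /m/, so it voices to [b]. /k/ is a voiceless stop immediately after the nasal /n/, so it voices to [g]. /pampathozuowenk/ → pambathozuoweng.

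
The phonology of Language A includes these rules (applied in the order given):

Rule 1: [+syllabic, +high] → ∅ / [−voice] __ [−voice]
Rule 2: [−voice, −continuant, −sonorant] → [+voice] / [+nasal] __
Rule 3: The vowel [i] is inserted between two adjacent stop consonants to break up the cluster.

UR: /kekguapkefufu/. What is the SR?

kekiguapikeffu

Rule 1 (high vowel syncope): /u/ is a high vowel flanked by voiceless consonants /f/ and /f/, so it deletes. /kekguapkefufu/ → kekguapkeffu.
Rule 2 (post-nasal voicing): no segment meets the environment; /kekguapkeffu/ is unchanged.
Rule 3 (stop-cluster i-epenthesis): /k/ and /g/ form a stop–stop cluster, so [i] is inserted between them. /p/ and /k/ form a stop–stop cluster, so [i] is inserted between them. /kekguapkeffu/ → kekiguapikeffu.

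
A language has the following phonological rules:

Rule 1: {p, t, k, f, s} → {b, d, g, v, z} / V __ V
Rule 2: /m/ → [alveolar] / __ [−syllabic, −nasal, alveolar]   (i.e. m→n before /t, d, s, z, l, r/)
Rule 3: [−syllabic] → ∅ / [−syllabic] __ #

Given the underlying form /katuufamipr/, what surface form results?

Rule 1 (intervocalic voicing): /t/ is a voiceless obstruent between vowels /a/ and /u/, so it voices to [d]. /f/ is a voiceless obstruent between vowels /u/ and /a/, so it voices to [v]. /katuufamipr/ → kaduuvamipr.
Rule 2 (nasal place assimilation): no segment meets the environment; /kaduuvamipr/ is unchanged.
Rule 3 (final cluster simplification): /r/ is the second consonant of a word-final cluster /pr/, so it deletes. /kaduuvamipr/ → kaduuvamip.

kaduuvamip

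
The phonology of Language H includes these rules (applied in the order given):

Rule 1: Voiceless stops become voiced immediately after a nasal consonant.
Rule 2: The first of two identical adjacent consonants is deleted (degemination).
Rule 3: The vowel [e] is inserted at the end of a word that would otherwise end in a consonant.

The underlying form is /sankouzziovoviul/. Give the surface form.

Rule 1 (post-nasal voicing): /k/ is a voiceless stop immediately after the nasal /n/, so it voices to [g]. /sankouzziovoviul/ → sangouzziovoviul.
Rule 2 (degemination): /zz/ is a geminate; the first /z/ deletes. /sangouzziovoviul/ → sangouziovoviul.
Rule 3 (final e-epenthesis): the form ends in the consonant /l/, so [e] is inserted word-finally. /sangouziovoviul/ → sangouziovoviule.

sangouziovoviule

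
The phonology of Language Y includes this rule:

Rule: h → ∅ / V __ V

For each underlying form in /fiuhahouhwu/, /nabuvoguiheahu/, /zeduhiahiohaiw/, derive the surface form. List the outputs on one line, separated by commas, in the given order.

/fiuhahouhwu/: /h/ occurs between vowels /u/ and /a/, so it deletes. /h/ occurs between vowels /a/ and /o/, so it deletes. → [fiuaouhwu].
/nabuvoguiheahu/: /h/ occurs between vowels /i/ and /e/, so it deletes. /h/ occurs between vowels /a/ and /u/, so it deletes. → [nabuvoguieau].
/zeduhiahiohaiw/: /h/ occurs between vowels /u/ and /i/, so it deletes. /h/ occurs between vowels /a/ and /i/, so it deletes. /h/ occurs between vowels /o/ and /a/, so it deletes. → [zeduiaioaiw].

fiuaouhwu, nabuvoguieau, zeduiaioaiw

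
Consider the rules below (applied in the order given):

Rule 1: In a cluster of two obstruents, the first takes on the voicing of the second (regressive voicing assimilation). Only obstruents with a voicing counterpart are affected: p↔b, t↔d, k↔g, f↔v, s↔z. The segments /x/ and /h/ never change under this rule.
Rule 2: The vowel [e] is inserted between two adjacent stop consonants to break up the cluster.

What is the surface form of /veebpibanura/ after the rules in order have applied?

veepepibanura

Rule 1 (regressive voicing assimilation): /b/ precedes the voiceless obstruent /p/, so it devoices to [p] by assimilation. /veebpibanura/ → veeppibanura.
Rule 2 (stop-cluster e-epenthesis): /p/ and /p/ form a stop–stop cluster, so [e] is inserted between them. /veeppibanura/ → veepepibanura.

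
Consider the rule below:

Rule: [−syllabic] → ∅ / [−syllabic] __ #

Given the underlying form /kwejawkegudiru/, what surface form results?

kwejawkegudiru

No segment of /kwejawkegudiru/ meets the structural description of the rule, so the form surfaces unchanged.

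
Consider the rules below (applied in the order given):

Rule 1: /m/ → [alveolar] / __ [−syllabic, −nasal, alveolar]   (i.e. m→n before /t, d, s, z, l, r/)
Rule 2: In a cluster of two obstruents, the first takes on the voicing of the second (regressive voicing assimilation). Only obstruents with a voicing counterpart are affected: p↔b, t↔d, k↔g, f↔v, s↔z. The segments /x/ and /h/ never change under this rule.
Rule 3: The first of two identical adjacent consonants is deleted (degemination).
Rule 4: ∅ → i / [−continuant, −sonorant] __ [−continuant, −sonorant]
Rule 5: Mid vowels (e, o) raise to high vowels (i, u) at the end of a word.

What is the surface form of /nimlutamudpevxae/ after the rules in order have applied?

ninlutamutipefxai

Rule 1 (nasal place assimilation): /m/ precedes the alveolar consonant /l/, so it assimilates in place to [n]. /nimlutamudpevxae/ → ninlutamudpevxae.
Rule 2 (regressive voicing assimilation): /d/ precedes the voiceless obstruent /p/, so it devoices to [t] by assimilation. /v/ precedes the voiceless obstruent /x/, so it devoices to [f] by assimilation. /ninlutamudpevxae/ → ninlutamutpefxae.
Rule 3 (degemination): no segment meets the environment; /ninlutamutpefxae/ is unchanged.
Rule 4 (stop-cluster i-epenthesis): /t/ and /p/ form a stop–stop cluster, so [i] is inserted between them. /ninlutamutpefxae/ → ninlutamutipefxae.
Rule 5 (final vowel raising): /e/ is a mid vowel in word-final position, so it raises to [i]. /ninlutamutipefxae/ → ninlutamutipefxai.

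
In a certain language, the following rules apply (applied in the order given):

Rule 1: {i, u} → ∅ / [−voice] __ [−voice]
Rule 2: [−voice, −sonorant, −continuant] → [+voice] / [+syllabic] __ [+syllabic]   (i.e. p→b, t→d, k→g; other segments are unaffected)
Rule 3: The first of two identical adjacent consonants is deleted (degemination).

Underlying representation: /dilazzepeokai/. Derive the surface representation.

dilazebeogai

Rule 1 (high vowel syncope): no segment meets the environment; /dilazzepeokai/ is unchanged.
Rule 2 (intervocalic voicing): /p/ is a voiceless stop between vowels /e/ and /e/, so it voices to [b]. /k/ is a voiceless stop between vowels /o/ and /a/, so it voices to [g]. /dilazzepeokai/ → dilazzebeogai.
Rule 3 (degemination): /zz/ is a geminate; the first /z/ deletes. /dilazzebeogai/ → dilazebeogai.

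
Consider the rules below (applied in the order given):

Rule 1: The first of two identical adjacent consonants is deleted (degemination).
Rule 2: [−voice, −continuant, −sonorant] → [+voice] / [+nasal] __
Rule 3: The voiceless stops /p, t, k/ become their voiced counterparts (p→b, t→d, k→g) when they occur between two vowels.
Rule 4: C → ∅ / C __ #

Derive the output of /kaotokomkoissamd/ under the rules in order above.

kaodogomgoisam

Rule 1 (degemination): /ss/ is a geminate; the first /s/ deletes. /kaotokomkoissamd/ → kaotokomkoisamd.
Rule 2 (post-nasal voicing): /k/ is a voiceless stop immediately after the nasal /m/, so it voices to [g]. /kaotokomkoisamd/ → kaotokomgoisamd.
Rule 3 (intervocalic voicing): /t/ is a voiceless stop between vowels /o/ and /o/, so it voices to [d]. /k/ is a voiceless stop between vowels /o/ and /o/, so it voices to [g]. /kaotokomgoisamd/ → kaodogomgoisamd.
Rule 4 (final cluster simplification): /d/ is the second consonant of a word-final cluster /md/, so it deletes. /kaodogomgoisamd/ → kaodogomgoisam.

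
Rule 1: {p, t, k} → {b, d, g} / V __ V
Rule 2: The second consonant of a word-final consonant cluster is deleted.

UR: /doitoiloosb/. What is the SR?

doidoiloos

Rule 1 (intervocalic voicing): /t/ is a voiceless stop between vowels /i/ and /o/, so it voices to [d]. /doitoiloosb/ → doidoiloosb.
Rule 2 (final cluster simplification): /b/ is the second consonant of a word-final cluster /sb/, so it deletes. /doidoiloosb/ → doidoiloos.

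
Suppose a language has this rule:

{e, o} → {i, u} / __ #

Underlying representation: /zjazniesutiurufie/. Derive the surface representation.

zjazniesutiurufii

/e/ is a mid vowel in word-final position, so it raises to [i].
The other instance of /e/ does not occur in the required environment and remains unchanged.
Surface form: [zjazniesutiurufii].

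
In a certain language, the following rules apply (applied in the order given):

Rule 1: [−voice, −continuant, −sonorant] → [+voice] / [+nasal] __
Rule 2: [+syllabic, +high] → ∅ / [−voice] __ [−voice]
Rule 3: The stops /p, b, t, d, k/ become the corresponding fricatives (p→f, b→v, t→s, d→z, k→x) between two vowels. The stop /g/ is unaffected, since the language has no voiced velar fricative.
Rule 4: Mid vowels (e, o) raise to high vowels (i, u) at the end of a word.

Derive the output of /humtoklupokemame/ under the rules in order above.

humdoklufoxemami

Rule 1 (post-nasal voicing): /t/ is a voiceless stop immediately after the nasal /m/, so it voices to [d]. /humtoklupokemame/ → humdoklupokemame.
Rule 2 (high vowel syncope): no segment meets the environment; /humdoklupokemame/ is unchanged.
Rule 3 (intervocalic spirantization): /p/ is a stop between vowels /u/ and /o/, so it spirantizes to the fricative [f]. /k/ is a stop between vowels /o/ and /e/, so it spirantizes to the fricative [x]. /humdoklupokemame/ → humdoklufoxemame.
Rule 4 (final vowel raising): /e/ is a mid vowel in word-final position, so it raises to [i]. /humdoklufoxemame/ → humdoklufoxemami.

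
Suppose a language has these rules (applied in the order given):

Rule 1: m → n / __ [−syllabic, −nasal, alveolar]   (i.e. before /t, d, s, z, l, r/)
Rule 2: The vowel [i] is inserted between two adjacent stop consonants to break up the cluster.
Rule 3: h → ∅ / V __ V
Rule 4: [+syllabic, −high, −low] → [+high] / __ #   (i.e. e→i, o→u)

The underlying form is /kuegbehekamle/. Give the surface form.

Rule 1 (nasal place assimilation): /m/ precedes the alveolar consonant /l/, so it assimilates in place to [n]. /kuegbehekamle/ → kuegbehekanle.
Rule 2 (stop-cluster i-epenthesis): /g/ and /b/ form a stop–stop cluster, so [i] is inserted between them. /kuegbehekanle/ → kuegibehekanle.
Rule 3 (intervocalic h-deletion): /h/ occurs between vowels /e/ and /e/, so it deletes. /kuegibehekanle/ → kuegibeekanle.
Rule 4 (final vowel raising): /e/ is a mid vowel in word-final position, so it raises to [i]. /kuegibeekanle/ → kuegibeekanli.

kuegibeekanli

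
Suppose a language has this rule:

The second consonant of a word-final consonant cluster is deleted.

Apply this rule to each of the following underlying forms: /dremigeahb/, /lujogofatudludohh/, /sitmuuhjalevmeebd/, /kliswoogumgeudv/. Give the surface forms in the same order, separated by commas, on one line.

dremigeah, lujogofatudludoh, sitmuuhjalevmeeb, kliswoogumgeud

/dremigeahb/: /b/ is the second consonant of a word-final cluster /hb/, so it deletes. → [dremigeah].
/lujogofatudludohh/: /h/ is the second consonant of a word-final cluster /hh/, so it deletes. → [lujogofatudludoh].
/sitmuuhjalevmeebd/: /d/ is the second consonant of a word-final cluster /bd/, so it deletes. → [sitmuuhjalevmeeb].
/kliswoogumgeudv/: /v/ is the second consonant of a word-final cluster /dv/, so it deletes. → [kliswoogumgeud].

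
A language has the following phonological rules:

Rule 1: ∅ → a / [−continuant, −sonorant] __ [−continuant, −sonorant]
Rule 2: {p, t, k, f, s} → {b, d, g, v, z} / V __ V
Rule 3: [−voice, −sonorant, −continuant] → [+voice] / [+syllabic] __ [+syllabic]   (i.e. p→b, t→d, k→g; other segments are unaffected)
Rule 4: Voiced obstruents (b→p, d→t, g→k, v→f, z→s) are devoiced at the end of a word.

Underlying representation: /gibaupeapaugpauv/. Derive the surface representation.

Rule 1 (stop-cluster a-epenthesis): /g/ and /p/ form a stop–stop cluster, so [a] is inserted between them. /gibaupeapaugpauv/ → gibaupeapaugapauv.
Rule 2 (intervocalic voicing): /p/ is a voiceless obstruent between vowels /u/ and /e/, so it voices to [b]. /p/ is a voiceless obstruent between vowels /a/ and /a/, so it voices to [b]. /p/ is a voiceless obstruent between vowels /a/ and /a/, so it voices to [b]. /gibaupeapaugapauv/ → gibaubeabaugabauv.
Rule 3 (intervocalic voicing): no segment meets the environment; /gibaubeabaugabauv/ is unchanged.
Rule 4 (final devoicing): /v/ is a voiced obstruent in word-final position, so it devoices to [f]. /gibaubeabaugabauv/ → gibaubeabaugabauf.

gibaubeabaugabauf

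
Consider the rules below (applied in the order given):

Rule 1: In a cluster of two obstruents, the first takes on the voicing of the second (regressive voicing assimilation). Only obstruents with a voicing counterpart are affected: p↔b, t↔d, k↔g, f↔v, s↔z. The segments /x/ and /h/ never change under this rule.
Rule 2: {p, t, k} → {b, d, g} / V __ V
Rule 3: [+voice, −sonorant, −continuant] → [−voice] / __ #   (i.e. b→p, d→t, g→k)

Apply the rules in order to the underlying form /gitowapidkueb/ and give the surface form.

Rule 1 (regressive voicing assimilation): /d/ precedes the voiceless obstruent /k/, so it devoices to [t] by assimilation. /gitowapidkueb/ → gitowapitkueb.
Rule 2 (intervocalic voicing): /t/ is a voiceless stop between vowels /i/ and /o/, so it voices to [d]. /p/ is a voiceless stop between vowels /a/ and /i/, so it voices to [b]. /gitowapitkueb/ → gidowabitkueb.
Rule 3 (final devoicing): /b/ is a voiced stop in word-final position, so it devoices to [p]. /gidowabitkueb/ → gidowabitkuep.

gidowabitkuep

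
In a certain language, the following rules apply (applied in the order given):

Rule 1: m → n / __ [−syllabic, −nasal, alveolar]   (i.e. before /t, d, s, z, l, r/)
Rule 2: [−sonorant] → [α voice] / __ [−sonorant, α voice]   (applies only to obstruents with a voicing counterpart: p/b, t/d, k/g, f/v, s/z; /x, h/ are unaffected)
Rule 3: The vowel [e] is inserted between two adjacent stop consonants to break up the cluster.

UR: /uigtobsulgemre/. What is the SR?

Rule 1 (nasal place assimilation): /m/ precedes the alveolar consonant /r/, so it assimilates in place to [n]. /uigtobsulgemre/ → uigtobsulgenre.
Rule 2 (regressive voicing assimilation): /g/ precedes the voiceless obstruent /t/, so it devoices to [k] by assimilation. /b/ precedes the voiceless obstruent /s/, so it devoices to [p] by assimilation. /uigtobsulgenre/ → uiktopsulgenre.
Rule 3 (stop-cluster e-epenthesis): /k/ and /t/ form a stop–stop cluster, so [e] is inserted between them. /uiktopsulgenre/ → uiketopsulgenre.

uiketopsulgenre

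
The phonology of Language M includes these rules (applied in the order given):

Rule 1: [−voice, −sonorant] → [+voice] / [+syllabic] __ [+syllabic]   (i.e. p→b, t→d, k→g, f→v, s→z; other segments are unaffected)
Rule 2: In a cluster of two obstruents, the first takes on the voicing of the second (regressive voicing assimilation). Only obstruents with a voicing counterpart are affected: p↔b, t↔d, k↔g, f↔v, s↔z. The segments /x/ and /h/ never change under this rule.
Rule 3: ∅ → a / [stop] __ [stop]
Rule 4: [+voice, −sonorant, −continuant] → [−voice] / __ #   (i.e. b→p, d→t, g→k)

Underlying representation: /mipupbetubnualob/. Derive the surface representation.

Rule 1 (intervocalic voicing): /p/ is a voiceless obstruent between vowels /i/ and /u/, so it voices to [b]. /t/ is a voiceless obstruent between vowels /e/ and /u/, so it voices to [d]. /mipupbetubnualob/ → mibupbedubnualob.
Rule 2 (regressive voicing assimilation): /p/ precedes the voiced obstruent /b/, so it voices to [b] by assimilation. /mibupbedubnualob/ → mibubbedubnualob.
Rule 3 (stop-cluster a-epenthesis): /b/ and /b/ form a stop–stop cluster, so [a] is inserted between them. /mibubbedubnualob/ → mibubabedubnualob.
Rule 4 (final devoicing): /b/ is a voiced stop in word-final position, so it devoices to [p]. /mibubabedubnualob/ → mibubabedubnualop.

mibubabedubnualop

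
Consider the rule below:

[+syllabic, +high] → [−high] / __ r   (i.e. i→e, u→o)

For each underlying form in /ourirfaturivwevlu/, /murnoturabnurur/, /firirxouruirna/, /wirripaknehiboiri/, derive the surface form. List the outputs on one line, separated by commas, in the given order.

oorerfatorivwevlu, mornotorabnoror, fererxooruerna, werripaknehiboeri

/ourirfaturivwevlu/: /u/ is a high vowel immediately before /r/, so it lowers to [o]. /i/ is a high vowel immediately before /r/, so it lowers to [e]. /u/ is a high vowel immediately before /r/, so it lowers to [o]. → [oorerfatorivwevlu].
/murnoturabnurur/: /u/ is a high vowel immediately before /r/, so it lowers to [o]. /u/ is a high vowel immediately before /r/, so it lowers to [o]. /u/ is a high vowel immediately before /r/, so it lowers to [o]. /u/ is a high vowel immediately before /r/, so it lowers to [o]. → [mornotorabnoror].
/firirxouruirna/: /i/ is a high vowel immediately before /r/, so it lowers to [e]. /i/ is a high vowel immediately before /r/, so it lowers to [e]. /u/ is a high vowel immediately before /r/, so it lowers to [o]. /i/ is a high vowel immediately before /r/, so it lowers to [e]. → [fererxooruerna].
/wirripaknehiboiri/: /i/ is a high vowel immediately before /r/, so it lowers to [e]. /i/ is a high vowel immediately before /r/, so it lowers to [e]. → [werripaknehiboeri].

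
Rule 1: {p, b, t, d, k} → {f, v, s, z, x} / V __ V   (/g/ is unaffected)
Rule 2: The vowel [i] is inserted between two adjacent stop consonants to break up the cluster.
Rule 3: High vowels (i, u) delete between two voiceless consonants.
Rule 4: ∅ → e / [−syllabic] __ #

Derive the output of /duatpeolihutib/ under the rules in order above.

duatpeolihsibe

Rule 1 (intervocalic spirantization): /t/ is a stop between vowels /u/ and /i/, so it spirantizes to the fricative [s]. /duatpeolihutib/ → duatpeolihusib.
Rule 2 (stop-cluster i-epenthesis): /t/ and /p/ form a stop–stop cluster, so [i] is inserted between them. /duatpeolihusib/ → duatipeolihusib.
Rule 3 (high vowel syncope): /i/ is a high vowel flanked by voiceless consonants /t/ and /p/, so it deletes. /u/ is a high vowel flanked by voiceless consonants /h/ and /s/, so it deletes. /duatipeolihusib/ → duatpeolihsib.
Rule 4 (final e-epenthesis): the form ends in the consonant /b/, so [e] is inserted word-finally. /duatpeolihsib/ → duatpeolihsibe.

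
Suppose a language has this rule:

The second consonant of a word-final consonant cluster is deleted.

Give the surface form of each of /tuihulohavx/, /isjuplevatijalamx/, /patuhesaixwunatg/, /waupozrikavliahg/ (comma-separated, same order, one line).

/tuihulohavx/: /x/ is the second consonant of a word-final cluster /vx/, so it deletes. → [tuihulohav].
/isjuplevatijalamx/: /x/ is the second consonant of a word-final cluster /mx/, so it deletes. → [isjuplevatijalam].
/patuhesaixwunatg/: /g/ is the second consonant of a word-final cluster /tg/, so it deletes. → [patuhesaixwunat].
/waupozrikavliahg/: /g/ is the second consonant of a word-final cluster /hg/, so it deletes. → [waupozrikavliah].

tuihulohav, isjuplevatijalam, patuhesaixwunat, waupozrikavliah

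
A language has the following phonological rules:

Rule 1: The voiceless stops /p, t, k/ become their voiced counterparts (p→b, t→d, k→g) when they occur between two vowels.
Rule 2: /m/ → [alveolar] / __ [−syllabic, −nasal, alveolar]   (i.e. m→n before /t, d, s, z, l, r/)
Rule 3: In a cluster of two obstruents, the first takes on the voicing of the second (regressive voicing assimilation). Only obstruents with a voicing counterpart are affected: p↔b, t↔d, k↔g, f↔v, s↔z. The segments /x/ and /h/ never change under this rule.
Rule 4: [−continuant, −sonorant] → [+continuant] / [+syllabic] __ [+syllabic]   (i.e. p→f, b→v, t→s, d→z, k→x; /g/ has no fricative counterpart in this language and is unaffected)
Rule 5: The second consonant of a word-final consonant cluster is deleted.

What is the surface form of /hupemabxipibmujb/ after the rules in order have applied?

Rule 1 (intervocalic voicing): /p/ is a voiceless stop between vowels /u/ and /e/, so it voices to [b]. /p/ is a voiceless stop between vowels /i/ and /i/, so it voices to [b]. /hupemabxipibmujb/ → hubemabxibibmujb.
Rule 2 (nasal place assimilation): no segment meets the environment; /hubemabxibibmujb/ is unchanged.
Rule 3 (regressive voicing assimilation): /b/ precedes the voiceless obstruent /x/, so it devoices to [p] by assimilation. /hubemabxibibmujb/ → hubemapxibibmujb.
Rule 4 (intervocalic spirantization): /b/ is a stop between vowels /u/ and /e/, so it spirantizes to the fricative [v]. /b/ is a stop between vowels /i/ and /i/, so it spirantizes to the fricative [v]. /hubemapxibibmujb/ → huvemapxivibmujb.
Rule 5 (final cluster simplification): /b/ is the second consonant of a word-final cluster /jb/, so it deletes. /huvemapxivibmujb/ → huvemapxivibmuj.

huvemapxivibmuj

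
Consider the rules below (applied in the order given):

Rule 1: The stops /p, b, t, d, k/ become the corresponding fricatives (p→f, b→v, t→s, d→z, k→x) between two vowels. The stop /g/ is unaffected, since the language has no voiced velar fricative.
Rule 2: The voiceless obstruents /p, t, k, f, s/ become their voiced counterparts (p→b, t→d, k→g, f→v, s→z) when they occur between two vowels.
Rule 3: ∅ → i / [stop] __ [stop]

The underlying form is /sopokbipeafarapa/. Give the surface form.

Rule 1 (intervocalic spirantization): /p/ is a stop between vowels /o/ and /o/, so it spirantizes to the fricative [f]. /p/ is a stop between vowels /i/ and /e/, so it spirantizes to the fricative [f]. /p/ is a stop between vowels /a/ and /a/, so it spirantizes to the fricative [f]. /sopokbipeafarapa/ → sofokbifeafarafa.
Rule 2 (intervocalic voicing): /f/ is a voiceless obstruent between vowels /o/ and /o/, so it voices to [v]. /f/ is a voiceless obstruent between vowels /i/ and /e/, so it voices to [v]. /f/ is a voiceless obstruent between vowels /a/ and /a/, so it voices to [v]. /f/ is a voiceless obstruent between vowels /a/ and /a/, so it voices to [v]. /sofokbifeafarafa/ → sovokbiveavarava.
Rule 3 (stop-cluster i-epenthesis): /k/ and /b/ form a stop–stop cluster, so [i] is inserted between them. /sovokbiveavarava/ → sovokibiveavarava.

sovokibiveavarava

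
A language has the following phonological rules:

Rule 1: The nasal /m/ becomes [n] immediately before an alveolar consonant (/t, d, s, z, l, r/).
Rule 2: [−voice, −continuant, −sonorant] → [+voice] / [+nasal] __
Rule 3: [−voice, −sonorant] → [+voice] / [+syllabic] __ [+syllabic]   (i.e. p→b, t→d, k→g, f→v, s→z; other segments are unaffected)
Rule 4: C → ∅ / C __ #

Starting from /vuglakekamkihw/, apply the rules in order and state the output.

vuglagegamgih

Rule 1 (nasal place assimilation): no segment meets the environment; /vuglakekamkihw/ is unchanged.
Rule 2 (post-nasal voicing): /k/ is a voiceless stop immediately after the nasal /m/, so it voices to [g]. /vuglakekamkihw/ → vuglakekamgihw.
Rule 3 (intervocalic voicing): /k/ is a voiceless obstruent between vowels /a/ and /e/, so it voices to [g]. /k/ is a voiceless obstruent between vowels /e/ and /a/, so it voices to [g]. /vuglakekamgihw/ → vuglagegamgihw.
Rule 4 (final cluster simplification): /w/ is the second consonant of a word-final cluster /hw/, so it deletes. /vuglagegamgihw/ → vuglagegamgih.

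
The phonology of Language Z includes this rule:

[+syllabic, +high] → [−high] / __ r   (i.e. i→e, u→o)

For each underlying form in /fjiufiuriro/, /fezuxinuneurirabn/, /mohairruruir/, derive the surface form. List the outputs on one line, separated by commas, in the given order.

fjiufiorero, fezuxinuneorerabn, mohaerroruer

/fjiufiuriro/: /u/ is a high vowel immediately before /r/, so it lowers to [o]. /i/ is a high vowel immediately before /r/, so it lowers to [e]. → [fjiufiorero].
/fezuxinuneurirabn/: /u/ is a high vowel immediately before /r/, so it lowers to [o]. /i/ is a high vowel immediately before /r/, so it lowers to [e]. → [fezuxinuneorerabn].
/mohairruruir/: /i/ is a high vowel immediately before /r/, so it lowers to [e]. /u/ is a high vowel immediately before /r/, so it lowers to [o]. /i/ is a high vowel immediately before /r/, so it lowers to [e]. → [mohaerroruer].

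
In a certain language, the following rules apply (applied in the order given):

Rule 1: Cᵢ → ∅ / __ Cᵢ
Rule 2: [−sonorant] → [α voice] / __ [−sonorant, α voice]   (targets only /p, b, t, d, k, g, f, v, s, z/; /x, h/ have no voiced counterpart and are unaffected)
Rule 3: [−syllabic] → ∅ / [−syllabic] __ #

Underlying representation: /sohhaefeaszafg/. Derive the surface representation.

Rule 1 (degemination): /hh/ is a geminate; the first /h/ deletes. /sohhaefeaszafg/ → sohaefeaszafg.
Rule 2 (regressive voicing assimilation): /s/ precedes the voiced obstruent /z/, so it voices to [z] by assimilation. /f/ precedes the voiced obstruent /g/, so it voices to [v] by assimilation. /sohaefeaszafg/ → sohaefeazzavg.
Rule 3 (final cluster simplification): /g/ is the second consonant of a word-final cluster /vg/, so it deletes. /sohaefeazzavg/ → sohaefeazzav.

sohaefeazzav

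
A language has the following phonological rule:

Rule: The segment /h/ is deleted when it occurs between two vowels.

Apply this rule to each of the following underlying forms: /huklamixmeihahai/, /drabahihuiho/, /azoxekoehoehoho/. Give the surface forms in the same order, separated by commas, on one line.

/huklamixmeihahai/: /h/ occurs between vowels /i/ and /a/, so it deletes. /h/ occurs between vowels /a/ and /a/, so it deletes. → [huklamixmeiaai].
/drabahihuiho/: /h/ occurs between vowels /a/ and /i/, so it deletes. /h/ occurs between vowels /i/ and /u/, so it deletes. /h/ occurs between vowels /i/ and /o/, so it deletes. → [drabaiuio].
/azoxekoehoehoho/: /h/ occurs between vowels /e/ and /o/, so it deletes. /h/ occurs between vowels /e/ and /o/, so it deletes. /h/ occurs between vowels /o/ and /o/, so it deletes. → [azoxekoeoeoo].

huklamixmeiaai, drabaiuio, azoxekoeoeoo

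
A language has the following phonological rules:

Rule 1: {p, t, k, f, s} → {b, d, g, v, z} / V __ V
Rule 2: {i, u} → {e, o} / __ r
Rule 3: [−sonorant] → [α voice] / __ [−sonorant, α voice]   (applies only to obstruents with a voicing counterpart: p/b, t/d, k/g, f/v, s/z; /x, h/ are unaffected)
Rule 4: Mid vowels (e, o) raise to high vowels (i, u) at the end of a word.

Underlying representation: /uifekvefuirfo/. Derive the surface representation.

uivegvevuerfu

Rule 1 (intervocalic voicing): /f/ is a voiceless obstruent between vowels /i/ and /e/, so it voices to [v]. /f/ is a voiceless obstruent between vowels /e/ and /u/, so it voices to [v]. /uifekvefuirfo/ → uivekvevuirfo.
Rule 2 (pre-rhotic lowering): /i/ is a high vowel immediately before /r/, so it lowers to [e]. /uivekvevuirfo/ → uivekvevuerfo.
Rule 3 (regressive voicing assimilation): /k/ precedes the voiced obstruent /v/, so it voices to [g] by assimilation. /uivekvevuerfo/ → uivegvevuerfo.
Rule 4 (final vowel raising): /o/ is a mid vowel in word-final position, so it raises to [u]. /uivegvevuerfo/ → uivegvevuerfu.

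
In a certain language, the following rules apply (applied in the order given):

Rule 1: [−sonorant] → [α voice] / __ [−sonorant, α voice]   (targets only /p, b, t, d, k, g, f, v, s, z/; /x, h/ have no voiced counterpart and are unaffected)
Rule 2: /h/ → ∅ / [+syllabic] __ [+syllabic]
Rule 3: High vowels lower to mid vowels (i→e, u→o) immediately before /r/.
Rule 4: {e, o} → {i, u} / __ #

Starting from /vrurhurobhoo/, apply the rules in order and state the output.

Rule 1 (regressive voicing assimilation): /b/ precedes the voiceless obstruent /h/, so it devoices to [p] by assimilation. /vrurhurobhoo/ → vrurhurophoo.
Rule 2 (intervocalic h-deletion): no segment meets the environment; /vrurhurophoo/ is unchanged.
Rule 3 (pre-rhotic lowering): /u/ is a high vowel immediately before /r/, so it lowers to [o]. /u/ is a high vowel immediately before /r/, so it lowers to [o]. /vrurhurophoo/ → vrorhorophoo.
Rule 4 (final vowel raising): /o/ is a mid vowel in word-final position, so it raises to [u]. /vrorhorophoo/ → vrorhorophou.

vrorhorophou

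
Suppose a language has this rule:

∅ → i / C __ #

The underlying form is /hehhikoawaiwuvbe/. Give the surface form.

hehhikoawaiwuvbe

No segment of /hehhikoawaiwuvbe/ meets the structural description of the rule, so the form surfaces unchanged.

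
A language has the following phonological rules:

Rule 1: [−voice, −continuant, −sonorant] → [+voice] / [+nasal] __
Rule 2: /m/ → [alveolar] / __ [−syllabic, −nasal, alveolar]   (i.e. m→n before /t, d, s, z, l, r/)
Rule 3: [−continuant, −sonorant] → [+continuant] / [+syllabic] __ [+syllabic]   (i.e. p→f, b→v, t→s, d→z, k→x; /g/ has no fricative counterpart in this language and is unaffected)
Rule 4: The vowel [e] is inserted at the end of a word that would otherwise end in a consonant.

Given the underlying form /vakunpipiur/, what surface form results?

vaxunbifiure

Rule 1 (post-nasal voicing): /p/ is a voiceless stop immediately after the nasal /n/, so it voices to [b]. /vakunpipiur/ → vakunbipiur.
Rule 2 (nasal place assimilation): no segment meets the environment; /vakunbipiur/ is unchanged.
Rule 3 (intervocalic spirantization): /k/ is a stop between vowels /a/ and /u/, so it spirantizes to the fricative [x]. /p/ is a stop between vowels /i/ and /i/, so it spirantizes to the fricative [f]. /vakunbipiur/ → vaxunbifiur.
Rule 4 (final e-epenthesis): the form ends in the consonant /r/, so [e] is inserted word-finally. /vaxunbifiur/ → vaxunbifiure.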